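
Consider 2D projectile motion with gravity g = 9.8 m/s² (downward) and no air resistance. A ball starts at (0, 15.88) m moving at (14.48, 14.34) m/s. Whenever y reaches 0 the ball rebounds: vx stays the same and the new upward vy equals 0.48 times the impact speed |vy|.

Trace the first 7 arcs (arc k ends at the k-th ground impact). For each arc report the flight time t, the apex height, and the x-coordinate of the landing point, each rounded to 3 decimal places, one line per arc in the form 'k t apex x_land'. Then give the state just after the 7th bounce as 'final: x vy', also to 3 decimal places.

1 3.783 26.372 54.780
2 2.227 6.076 87.029
3 1.069 1.400 102.508
4 0.513 0.323 109.938
5 0.246 0.074 113.505
6 0.118 0.017 115.217
7 0.057 0.004 116.038
final: 116.038 0.133

Arc 1: start y=15.880, vy=14.340 → t=3.783, apex=26.372, x_land=54.780, impact vy=-22.735
  bounce: vy ← 0.48·22.735 = 10.913
Arc 2: start y=0.000, vy=10.913 → t=2.227, apex=6.076, x_land=87.029, impact vy=-10.913
  bounce: vy ← 0.48·10.913 = 5.238
Arc 3: start y=0.000, vy=5.238 → t=1.069, apex=1.400, x_land=102.508, impact vy=-5.238
  bounce: vy ← 0.48·5.238 = 2.514
Arc 4: start y=0.000, vy=2.514 → t=0.513, apex=0.323, x_land=109.938, impact vy=-2.514
  bounce: vy ← 0.48·2.514 = 1.207
Arc 5: start y=0.000, vy=1.207 → t=0.246, apex=0.074, x_land=113.505, impact vy=-1.207
  bounce: vy ← 0.48·1.207 = 0.579
Arc 6: start y=0.000, vy=0.579 → t=0.118, apex=0.017, x_land=115.217, impact vy=-0.579
  bounce: vy ← 0.48·0.579 = 0.278
Arc 7: start y=0.000, vy=0.278 → t=0.057, apex=0.004, x_land=116.038, impact vy=-0.278
  bounce: vy ← 0.48·0.278 = 0.133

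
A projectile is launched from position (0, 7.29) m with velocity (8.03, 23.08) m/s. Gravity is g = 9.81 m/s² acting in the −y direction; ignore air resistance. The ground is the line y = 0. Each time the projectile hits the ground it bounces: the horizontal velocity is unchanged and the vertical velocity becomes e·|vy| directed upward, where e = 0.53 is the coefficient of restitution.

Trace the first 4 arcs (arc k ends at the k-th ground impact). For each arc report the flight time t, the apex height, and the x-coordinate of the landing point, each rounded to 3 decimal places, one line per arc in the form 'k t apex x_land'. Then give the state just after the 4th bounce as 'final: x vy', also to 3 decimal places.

Arc 1: start y=7.290, vy=23.080 → t=5.003, apex=34.440, x_land=40.170, impact vy=-25.995
  bounce: vy ← 0.53·25.995 = 13.777
Arc 2: start y=0.000, vy=13.777 → t=2.809, apex=9.674, x_land=62.725, impact vy=-13.777
  bounce: vy ← 0.53·13.777 = 7.302
Arc 3: start y=0.000, vy=7.302 → t=1.489, apex=2.717, x_land=74.679, impact vy=-7.302
  bounce: vy ← 0.53·7.302 = 3.870
Arc 4: start y=0.000, vy=3.870 → t=0.789, apex=0.763, x_land=81.014, impact vy=-3.870
  bounce: vy ← 0.53·3.870 = 2.051

1 5.003 34.440 40.170
2 2.809 9.674 62.725
3 1.489 2.717 74.679
4 0.789 0.763 81.014
final: 81.014 2.051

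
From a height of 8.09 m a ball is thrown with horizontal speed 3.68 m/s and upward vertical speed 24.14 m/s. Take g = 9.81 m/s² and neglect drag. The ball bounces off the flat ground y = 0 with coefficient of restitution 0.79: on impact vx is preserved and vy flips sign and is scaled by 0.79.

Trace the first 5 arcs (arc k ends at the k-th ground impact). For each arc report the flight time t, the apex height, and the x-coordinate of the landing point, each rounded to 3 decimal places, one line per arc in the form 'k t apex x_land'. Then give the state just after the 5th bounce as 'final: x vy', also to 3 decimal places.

Arc 1: start y=8.090, vy=24.140 → t=5.236, apex=37.791, x_land=19.270, impact vy=-27.230
  bounce: vy ← 0.79·27.230 = 21.512
Arc 2: start y=0.000, vy=21.512 → t=4.386, apex=23.586, x_land=35.409, impact vy=-21.512
  bounce: vy ← 0.79·21.512 = 16.994
Arc 3: start y=0.000, vy=16.994 → t=3.465, apex=14.720, x_land=48.159, impact vy=-16.994
  bounce: vy ← 0.79·16.994 = 13.425
Arc 4: start y=0.000, vy=13.425 → t=2.737, apex=9.187, x_land=58.232, impact vy=-13.425
  bounce: vy ← 0.79·13.425 = 10.606
Arc 5: start y=0.000, vy=10.606 → t=2.162, apex=5.733, x_land=66.189, impact vy=-10.606
  bounce: vy ← 0.79·10.606 = 8.379

1 5.236 37.791 19.270
2 4.386 23.586 35.409
3 3.465 14.720 48.159
4 2.737 9.187 58.232
5 2.162 5.733 66.189
final: 66.189 8.379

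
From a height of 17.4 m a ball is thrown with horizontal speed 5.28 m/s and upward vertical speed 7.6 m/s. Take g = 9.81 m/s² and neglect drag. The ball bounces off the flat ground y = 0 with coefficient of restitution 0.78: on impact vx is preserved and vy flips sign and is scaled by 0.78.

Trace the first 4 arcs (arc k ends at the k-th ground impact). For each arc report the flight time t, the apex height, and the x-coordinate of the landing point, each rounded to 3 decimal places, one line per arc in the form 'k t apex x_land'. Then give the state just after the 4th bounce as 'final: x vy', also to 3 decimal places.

1 2.811 20.344 14.844
2 3.177 12.377 31.618
3 2.478 7.530 44.703
4 1.933 4.581 54.908
final: 54.908 7.395

Arc 1: start y=17.400, vy=7.600 → t=2.811, apex=20.344, x_land=14.844, impact vy=-19.979
  bounce: vy ← 0.78·19.979 = 15.583
Arc 2: start y=0.000, vy=15.583 → t=3.177, apex=12.377, x_land=31.618, impact vy=-15.583
  bounce: vy ← 0.78·15.583 = 12.155
Arc 3: start y=0.000, vy=12.155 → t=2.478, apex=7.530, x_land=44.703, impact vy=-12.155
  bounce: vy ← 0.78·12.155 = 9.481
Arc 4: start y=0.000, vy=9.481 → t=1.933, apex=4.581, x_land=54.908, impact vy=-9.481
  bounce: vy ← 0.78·9.481 = 7.395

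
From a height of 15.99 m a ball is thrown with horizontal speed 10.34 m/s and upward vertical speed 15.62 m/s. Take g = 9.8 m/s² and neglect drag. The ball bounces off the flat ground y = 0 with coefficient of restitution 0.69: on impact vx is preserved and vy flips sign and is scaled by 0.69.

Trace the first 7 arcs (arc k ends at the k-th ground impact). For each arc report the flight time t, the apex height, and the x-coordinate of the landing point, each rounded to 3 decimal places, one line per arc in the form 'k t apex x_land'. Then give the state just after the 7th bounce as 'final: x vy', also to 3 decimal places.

Arc 1: start y=15.990, vy=15.620 → t=4.003, apex=28.438, x_land=41.391, impact vy=-23.609
  bounce: vy ← 0.69·23.609 = 16.290
Arc 2: start y=0.000, vy=16.290 → t=3.325, apex=13.539, x_land=75.766, impact vy=-16.290
  bounce: vy ← 0.69·16.290 = 11.240
Arc 3: start y=0.000, vy=11.240 → t=2.294, apex=6.446, x_land=99.486, impact vy=-11.240
  bounce: vy ← 0.69·11.240 = 7.756
Arc 4: start y=0.000, vy=7.756 → t=1.583, apex=3.069, x_land=115.852, impact vy=-7.756
  bounce: vy ← 0.69·7.756 = 5.351
Arc 5: start y=0.000, vy=5.351 → t=1.092, apex=1.461, x_land=127.145, impact vy=-5.351
  bounce: vy ← 0.69·5.351 = 3.693
Arc 6: start y=0.000, vy=3.693 → t=0.754, apex=0.696, x_land=134.937, impact vy=-3.693
  bounce: vy ← 0.69·3.693 = 2.548
Arc 7: start y=0.000, vy=2.548 → t=0.520, apex=0.331, x_land=140.313, impact vy=-2.548
  bounce: vy ← 0.69·2.548 = 1.758

1 4.003 28.438 41.391
2 3.325 13.539 75.766
3 2.294 6.446 99.486
4 1.583 3.069 115.852
5 1.092 1.461 127.145
6 0.754 0.696 134.937
7 0.520 0.331 140.313
final: 140.313 1.758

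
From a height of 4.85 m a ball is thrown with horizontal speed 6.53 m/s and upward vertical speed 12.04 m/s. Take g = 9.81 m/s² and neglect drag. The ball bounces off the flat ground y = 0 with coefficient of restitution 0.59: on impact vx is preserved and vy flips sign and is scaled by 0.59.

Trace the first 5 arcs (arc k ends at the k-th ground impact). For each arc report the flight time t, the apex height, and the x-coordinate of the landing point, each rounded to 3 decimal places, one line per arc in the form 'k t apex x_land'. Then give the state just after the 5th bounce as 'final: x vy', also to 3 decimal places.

1 2.807 12.238 18.329
2 1.864 4.260 30.500
3 1.100 1.483 37.682
4 0.649 0.516 41.918
5 0.383 0.180 44.418
final: 44.418 1.108

Arc 1: start y=4.850, vy=12.040 → t=2.807, apex=12.238, x_land=18.329, impact vy=-15.496
  bounce: vy ← 0.59·15.496 = 9.142
Arc 2: start y=0.000, vy=9.142 → t=1.864, apex=4.260, x_land=30.500, impact vy=-9.142
  bounce: vy ← 0.59·9.142 = 5.394
Arc 3: start y=0.000, vy=5.394 → t=1.100, apex=1.483, x_land=37.682, impact vy=-5.394
  bounce: vy ← 0.59·5.394 = 3.183
Arc 4: start y=0.000, vy=3.183 → t=0.649, apex=0.516, x_land=41.918, impact vy=-3.183
  bounce: vy ← 0.59·3.183 = 1.878
Arc 5: start y=0.000, vy=1.878 → t=0.383, apex=0.180, x_land=44.418, impact vy=-1.878
  bounce: vy ← 0.59·1.878 = 1.108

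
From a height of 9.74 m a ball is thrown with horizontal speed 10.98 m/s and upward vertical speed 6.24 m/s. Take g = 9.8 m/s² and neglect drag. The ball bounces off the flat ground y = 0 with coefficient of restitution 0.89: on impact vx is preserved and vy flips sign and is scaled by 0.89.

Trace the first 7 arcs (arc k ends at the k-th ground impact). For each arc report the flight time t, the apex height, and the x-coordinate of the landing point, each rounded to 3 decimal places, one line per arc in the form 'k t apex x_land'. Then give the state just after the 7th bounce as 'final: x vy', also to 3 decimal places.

Arc 1: start y=9.740, vy=6.240 → t=2.184, apex=11.727, x_land=23.977, impact vy=-15.161
  bounce: vy ← 0.89·15.161 = 13.493
Arc 2: start y=0.000, vy=13.493 → t=2.754, apex=9.289, x_land=54.212, impact vy=-13.493
  bounce: vy ← 0.89·13.493 = 12.009
Arc 3: start y=0.000, vy=12.009 → t=2.451, apex=7.358, x_land=81.122, impact vy=-12.009
  bounce: vy ← 0.89·12.009 = 10.688
Arc 4: start y=0.000, vy=10.688 → t=2.181, apex=5.828, x_land=105.071, impact vy=-10.688
  bounce: vy ← 0.89·10.688 = 9.512
Arc 5: start y=0.000, vy=9.512 → t=1.941, apex=4.616, x_land=126.386, impact vy=-9.512
  bounce: vy ← 0.89·9.512 = 8.466
Arc 6: start y=0.000, vy=8.466 → t=1.728, apex=3.657, x_land=145.356, impact vy=-8.466
  bounce: vy ← 0.89·8.466 = 7.534
Arc 7: start y=0.000, vy=7.534 → t=1.538, apex=2.896, x_land=162.239, impact vy=-7.534
  bounce: vy ← 0.89·7.534 = 6.706

1 2.184 11.727 23.977
2 2.754 9.289 54.212
3 2.451 7.358 81.122
4 2.181 5.828 105.071
5 1.941 4.616 126.386
6 1.728 3.657 145.356
7 1.538 2.896 162.239
final: 162.239 6.706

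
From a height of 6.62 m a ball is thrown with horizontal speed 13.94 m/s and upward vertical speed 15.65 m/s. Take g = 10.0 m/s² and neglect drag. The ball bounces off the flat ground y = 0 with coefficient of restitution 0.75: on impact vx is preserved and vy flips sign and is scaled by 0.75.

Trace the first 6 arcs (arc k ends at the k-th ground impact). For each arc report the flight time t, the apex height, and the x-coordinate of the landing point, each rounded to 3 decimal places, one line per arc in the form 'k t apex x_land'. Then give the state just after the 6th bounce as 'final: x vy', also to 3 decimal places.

Arc 1: start y=6.620, vy=15.650 → t=3.507, apex=18.866, x_land=48.894, impact vy=-19.425
  bounce: vy ← 0.75·19.425 = 14.569
Arc 2: start y=0.000, vy=14.569 → t=2.914, apex=10.612, x_land=89.511, impact vy=-14.569
  bounce: vy ← 0.75·14.569 = 10.926
Arc 3: start y=0.000, vy=10.926 → t=2.185, apex=5.969, x_land=119.974, impact vy=-10.926
  bounce: vy ← 0.75·10.926 = 8.195
Arc 4: start y=0.000, vy=8.195 → t=1.639, apex=3.358, x_land=142.822, impact vy=-8.195
  bounce: vy ← 0.75·8.195 = 6.146
Arc 5: start y=0.000, vy=6.146 → t=1.229, apex=1.889, x_land=159.957, impact vy=-6.146
  bounce: vy ← 0.75·6.146 = 4.610
Arc 6: start y=0.000, vy=4.610 → t=0.922, apex=1.062, x_land=172.809, impact vy=-4.610
  bounce: vy ← 0.75·4.610 = 3.457

1 3.507 18.866 48.894
2 2.914 10.612 89.511
3 2.185 5.969 119.974
4 1.639 3.358 142.822
5 1.229 1.889 159.957
6 0.922 1.062 172.809
final: 172.809 3.457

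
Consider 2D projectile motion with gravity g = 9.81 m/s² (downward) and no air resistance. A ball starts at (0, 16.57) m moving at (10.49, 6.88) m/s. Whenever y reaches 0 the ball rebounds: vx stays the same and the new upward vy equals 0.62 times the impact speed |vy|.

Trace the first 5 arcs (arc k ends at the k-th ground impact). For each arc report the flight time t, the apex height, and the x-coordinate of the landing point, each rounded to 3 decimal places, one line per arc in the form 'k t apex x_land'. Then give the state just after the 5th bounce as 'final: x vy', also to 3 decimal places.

1 2.669 18.983 27.993
2 2.439 7.297 53.582
3 1.512 2.805 69.448
4 0.938 1.078 79.284
5 0.581 0.414 85.383
final: 85.383 1.768

Arc 1: start y=16.570, vy=6.880 → t=2.669, apex=18.983, x_land=27.993, impact vy=-19.299
  bounce: vy ← 0.62·19.299 = 11.965
Arc 2: start y=0.000, vy=11.965 → t=2.439, apex=7.297, x_land=53.582, impact vy=-11.965
  bounce: vy ← 0.62·11.965 = 7.418
Arc 3: start y=0.000, vy=7.418 → t=1.512, apex=2.805, x_land=69.448, impact vy=-7.418
  bounce: vy ← 0.62·7.418 = 4.599
Arc 4: start y=0.000, vy=4.599 → t=0.938, apex=1.078, x_land=79.284, impact vy=-4.599
  bounce: vy ← 0.62·4.599 = 2.852
Arc 5: start y=0.000, vy=2.852 → t=0.581, apex=0.414, x_land=85.383, impact vy=-2.852
  bounce: vy ← 0.62·2.852 = 1.768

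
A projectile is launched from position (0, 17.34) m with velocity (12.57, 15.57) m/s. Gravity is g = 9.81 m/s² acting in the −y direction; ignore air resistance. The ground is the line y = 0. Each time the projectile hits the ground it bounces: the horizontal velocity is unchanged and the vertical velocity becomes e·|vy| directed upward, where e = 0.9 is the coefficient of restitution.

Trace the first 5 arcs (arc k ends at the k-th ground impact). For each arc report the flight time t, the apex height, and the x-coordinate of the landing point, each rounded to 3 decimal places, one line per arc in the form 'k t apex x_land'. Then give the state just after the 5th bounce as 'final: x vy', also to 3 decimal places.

Arc 1: start y=17.340, vy=15.570 → t=4.048, apex=29.696, x_land=50.879, impact vy=-24.138
  bounce: vy ← 0.9·24.138 = 21.724
Arc 2: start y=0.000, vy=21.724 → t=4.429, apex=24.054, x_land=106.552, impact vy=-21.724
  bounce: vy ← 0.9·21.724 = 19.552
Arc 3: start y=0.000, vy=19.552 → t=3.986, apex=19.484, x_land=156.656, impact vy=-19.552
  bounce: vy ← 0.9·19.552 = 17.596
Arc 4: start y=0.000, vy=17.596 → t=3.587, apex=15.782, x_land=201.751, impact vy=-17.596
  bounce: vy ← 0.9·17.596 = 15.837
Arc 5: start y=0.000, vy=15.837 → t=3.229, apex=12.783, x_land=242.336, impact vy=-15.837
  bounce: vy ← 0.9·15.837 = 14.253

1 4.048 29.696 50.879
2 4.429 24.054 106.552
3 3.986 19.484 156.656
4 3.587 15.782 201.751
5 3.229 12.783 242.336
final: 242.336 14.253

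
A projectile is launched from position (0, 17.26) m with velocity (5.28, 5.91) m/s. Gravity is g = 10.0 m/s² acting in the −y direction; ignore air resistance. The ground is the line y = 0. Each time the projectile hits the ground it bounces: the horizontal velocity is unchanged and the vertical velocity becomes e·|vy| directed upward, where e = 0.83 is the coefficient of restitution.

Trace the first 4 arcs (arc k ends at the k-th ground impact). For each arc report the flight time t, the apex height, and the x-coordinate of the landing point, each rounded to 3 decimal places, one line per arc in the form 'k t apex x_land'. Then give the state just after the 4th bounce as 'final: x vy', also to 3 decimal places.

Arc 1: start y=17.260, vy=5.910 → t=2.541, apex=19.006, x_land=13.415, impact vy=-19.497
  bounce: vy ← 0.83·19.497 = 16.182
Arc 2: start y=0.000, vy=16.182 → t=3.236, apex=13.094, x_land=30.503, impact vy=-16.182
  bounce: vy ← 0.83·16.182 = 13.431
Arc 3: start y=0.000, vy=13.431 → t=2.686, apex=9.020, x_land=44.687, impact vy=-13.431
  bounce: vy ← 0.83·13.431 = 11.148
Arc 4: start y=0.000, vy=11.148 → t=2.230, apex=6.214, x_land=56.459, impact vy=-11.148
  bounce: vy ← 0.83·11.148 = 9.253

1 2.541 19.006 13.415
2 3.236 13.094 30.503
3 2.686 9.020 44.687
4 2.230 6.214 56.459
final: 56.459 9.253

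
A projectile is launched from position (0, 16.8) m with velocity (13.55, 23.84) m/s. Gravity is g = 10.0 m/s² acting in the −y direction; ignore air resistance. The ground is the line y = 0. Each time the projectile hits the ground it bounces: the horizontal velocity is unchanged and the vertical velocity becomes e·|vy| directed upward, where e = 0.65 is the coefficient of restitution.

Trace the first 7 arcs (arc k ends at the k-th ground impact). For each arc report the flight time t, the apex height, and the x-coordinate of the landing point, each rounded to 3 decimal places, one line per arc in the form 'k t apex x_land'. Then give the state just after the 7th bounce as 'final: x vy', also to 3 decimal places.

Arc 1: start y=16.800, vy=23.840 → t=5.391, apex=45.217, x_land=73.051, impact vy=-30.072
  bounce: vy ← 0.65·30.072 = 19.547
Arc 2: start y=0.000, vy=19.547 → t=3.909, apex=19.104, x_land=126.024, impact vy=-19.547
  bounce: vy ← 0.65·19.547 = 12.706
Arc 3: start y=0.000, vy=12.706 → t=2.541, apex=8.072, x_land=160.456, impact vy=-12.706
  bounce: vy ← 0.65·12.706 = 8.259
Arc 4: start y=0.000, vy=8.259 → t=1.652, apex=3.410, x_land=182.837, impact vy=-8.259
  bounce: vy ← 0.65·8.259 = 5.368
Arc 5: start y=0.000, vy=5.368 → t=1.074, apex=1.441, x_land=197.384, impact vy=-5.368
  bounce: vy ← 0.65·5.368 = 3.489
Arc 6: start y=0.000, vy=3.489 → t=0.698, apex=0.609, x_land=206.840, impact vy=-3.489
  bounce: vy ← 0.65·3.489 = 2.268
Arc 7: start y=0.000, vy=2.268 → t=0.454, apex=0.257, x_land=212.986, impact vy=-2.268
  bounce: vy ← 0.65·2.268 = 1.474

1 5.391 45.217 73.051
2 3.909 19.104 126.024
3 2.541 8.072 160.456
4 1.652 3.410 182.837
5 1.074 1.441 197.384
6 0.698 0.609 206.840
7 0.454 0.257 212.986
final: 212.986 1.474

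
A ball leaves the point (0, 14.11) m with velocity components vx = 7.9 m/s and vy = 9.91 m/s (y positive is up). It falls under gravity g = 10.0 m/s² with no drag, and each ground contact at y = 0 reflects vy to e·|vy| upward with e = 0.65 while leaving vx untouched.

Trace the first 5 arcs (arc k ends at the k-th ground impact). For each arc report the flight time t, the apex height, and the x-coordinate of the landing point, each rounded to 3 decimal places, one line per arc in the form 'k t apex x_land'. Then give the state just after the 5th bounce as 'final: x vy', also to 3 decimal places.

1 2.941 19.020 23.237
2 2.536 8.036 43.268
3 1.648 3.395 56.288
4 1.071 1.434 64.751
5 0.696 0.606 70.252
final: 70.252 2.263

Arc 1: start y=14.110, vy=9.910 → t=2.941, apex=19.020, x_land=23.237, impact vy=-19.504
  bounce: vy ← 0.65·19.504 = 12.678
Arc 2: start y=0.000, vy=12.678 → t=2.536, apex=8.036, x_land=43.268, impact vy=-12.678
  bounce: vy ← 0.65·12.678 = 8.240
Arc 3: start y=0.000, vy=8.240 → t=1.648, apex=3.395, x_land=56.288, impact vy=-8.240
  bounce: vy ← 0.65·8.240 = 5.356
Arc 4: start y=0.000, vy=5.356 → t=1.071, apex=1.434, x_land=64.751, impact vy=-5.356
  bounce: vy ← 0.65·5.356 = 3.482
Arc 5: start y=0.000, vy=3.482 → t=0.696, apex=0.606, x_land=70.252, impact vy=-3.482
  bounce: vy ← 0.65·3.482 = 2.263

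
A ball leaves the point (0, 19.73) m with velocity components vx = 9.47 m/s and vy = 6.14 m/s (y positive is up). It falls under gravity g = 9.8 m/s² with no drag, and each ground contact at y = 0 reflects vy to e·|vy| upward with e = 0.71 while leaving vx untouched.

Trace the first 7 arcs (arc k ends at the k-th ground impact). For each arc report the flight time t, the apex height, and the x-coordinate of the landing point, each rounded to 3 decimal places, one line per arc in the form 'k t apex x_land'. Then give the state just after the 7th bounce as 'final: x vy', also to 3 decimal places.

Arc 1: start y=19.730, vy=6.140 → t=2.729, apex=21.653, x_land=25.841, impact vy=-20.601
  bounce: vy ← 0.71·20.601 = 14.627
Arc 2: start y=0.000, vy=14.627 → t=2.985, apex=10.916, x_land=54.109, impact vy=-14.627
  bounce: vy ← 0.71·14.627 = 10.385
Arc 3: start y=0.000, vy=10.385 → t=2.119, apex=5.503, x_land=74.180, impact vy=-10.385
  bounce: vy ← 0.71·10.385 = 7.373
Arc 4: start y=0.000, vy=7.373 → t=1.505, apex=2.774, x_land=88.430, impact vy=-7.373
  bounce: vy ← 0.71·7.373 = 5.235
Arc 5: start y=0.000, vy=5.235 → t=1.068, apex=1.398, x_land=98.548, impact vy=-5.235
  bounce: vy ← 0.71·5.235 = 3.717
Arc 6: start y=0.000, vy=3.717 → t=0.759, apex=0.705, x_land=105.731, impact vy=-3.717
  bounce: vy ← 0.71·3.717 = 2.639
Arc 7: start y=0.000, vy=2.639 → t=0.539, apex=0.355, x_land=110.832, impact vy=-2.639
  bounce: vy ← 0.71·2.639 = 1.874

1 2.729 21.653 25.841
2 2.985 10.916 54.109
3 2.119 5.503 74.180
4 1.505 2.774 88.430
5 1.068 1.398 98.548
6 0.759 0.705 105.731
7 0.539 0.355 110.832
final: 110.832 1.874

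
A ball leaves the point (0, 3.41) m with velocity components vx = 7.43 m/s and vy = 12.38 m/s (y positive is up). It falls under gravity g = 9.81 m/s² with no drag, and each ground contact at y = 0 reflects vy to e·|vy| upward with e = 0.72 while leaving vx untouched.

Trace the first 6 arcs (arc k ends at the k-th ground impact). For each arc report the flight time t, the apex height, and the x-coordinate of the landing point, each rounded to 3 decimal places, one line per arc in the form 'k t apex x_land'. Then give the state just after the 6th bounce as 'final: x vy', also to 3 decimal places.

Arc 1: start y=3.410, vy=12.380 → t=2.775, apex=11.222, x_land=20.615, impact vy=-14.838
  bounce: vy ← 0.72·14.838 = 10.683
Arc 2: start y=0.000, vy=10.683 → t=2.178, apex=5.817, x_land=36.798, impact vy=-10.683
  bounce: vy ← 0.72·10.683 = 7.692
Arc 3: start y=0.000, vy=7.692 → t=1.568, apex=3.016, x_land=48.450, impact vy=-7.692
  bounce: vy ← 0.72·7.692 = 5.538
Arc 4: start y=0.000, vy=5.538 → t=1.129, apex=1.563, x_land=56.839, impact vy=-5.538
  bounce: vy ← 0.72·5.538 = 3.988
Arc 5: start y=0.000, vy=3.988 → t=0.813, apex=0.810, x_land=62.879, impact vy=-3.988
  bounce: vy ← 0.72·3.988 = 2.871
Arc 6: start y=0.000, vy=2.871 → t=0.585, apex=0.420, x_land=67.228, impact vy=-2.871
  bounce: vy ← 0.72·2.871 = 2.067

1 2.775 11.222 20.615
2 2.178 5.817 36.798
3 1.568 3.016 48.450
4 1.129 1.563 56.839
5 0.813 0.810 62.879
6 0.585 0.420 67.228
final: 67.228 2.067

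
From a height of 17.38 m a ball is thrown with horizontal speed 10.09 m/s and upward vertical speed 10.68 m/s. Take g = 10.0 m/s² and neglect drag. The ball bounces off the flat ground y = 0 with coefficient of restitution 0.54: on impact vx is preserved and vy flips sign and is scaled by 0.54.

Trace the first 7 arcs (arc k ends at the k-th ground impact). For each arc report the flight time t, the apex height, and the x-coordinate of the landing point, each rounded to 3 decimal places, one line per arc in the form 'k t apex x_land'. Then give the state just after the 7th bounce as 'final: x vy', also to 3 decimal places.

1 3.217 23.083 32.456
2 2.321 6.731 55.870
3 1.253 1.963 68.514
4 0.677 0.572 75.341
5 0.365 0.167 79.028
6 0.197 0.049 81.019
7 0.107 0.014 82.094
final: 82.094 0.288

Arc 1: start y=17.380, vy=10.680 → t=3.217, apex=23.083, x_land=32.456, impact vy=-21.486
  bounce: vy ← 0.54·21.486 = 11.603
Arc 2: start y=0.000, vy=11.603 → t=2.321, apex=6.731, x_land=55.870, impact vy=-11.603
  bounce: vy ← 0.54·11.603 = 6.265
Arc 3: start y=0.000, vy=6.265 → t=1.253, apex=1.963, x_land=68.514, impact vy=-6.265
  bounce: vy ← 0.54·6.265 = 3.383
Arc 4: start y=0.000, vy=3.383 → t=0.677, apex=0.572, x_land=75.341, impact vy=-3.383
  bounce: vy ← 0.54·3.383 = 1.827
Arc 5: start y=0.000, vy=1.827 → t=0.365, apex=0.167, x_land=79.028, impact vy=-1.827
  bounce: vy ← 0.54·1.827 = 0.987
Arc 6: start y=0.000, vy=0.987 → t=0.197, apex=0.049, x_land=81.019, impact vy=-0.987
  bounce: vy ← 0.54·0.987 = 0.533
Arc 7: start y=0.000, vy=0.533 → t=0.107, apex=0.014, x_land=82.094, impact vy=-0.533
  bounce: vy ← 0.54·0.533 = 0.288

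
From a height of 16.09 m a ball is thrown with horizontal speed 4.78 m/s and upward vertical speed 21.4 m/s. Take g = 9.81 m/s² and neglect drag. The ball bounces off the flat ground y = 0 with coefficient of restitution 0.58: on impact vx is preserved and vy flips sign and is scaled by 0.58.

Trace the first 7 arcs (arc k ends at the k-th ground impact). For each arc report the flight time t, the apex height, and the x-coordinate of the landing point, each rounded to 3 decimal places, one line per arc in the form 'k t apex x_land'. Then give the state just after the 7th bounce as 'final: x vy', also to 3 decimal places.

1 5.017 39.431 23.980
2 3.289 13.265 39.701
3 1.908 4.462 48.820
4 1.106 1.501 54.108
5 0.642 0.505 57.176
6 0.372 0.170 58.955
7 0.216 0.057 59.987
final: 59.987 0.614

Arc 1: start y=16.090, vy=21.400 → t=5.017, apex=39.431, x_land=23.980, impact vy=-27.814
  bounce: vy ← 0.58·27.814 = 16.132
Arc 2: start y=0.000, vy=16.132 → t=3.289, apex=13.265, x_land=39.701, impact vy=-16.132
  bounce: vy ← 0.58·16.132 = 9.357
Arc 3: start y=0.000, vy=9.357 → t=1.908, apex=4.462, x_land=48.820, impact vy=-9.357
  bounce: vy ← 0.58·9.357 = 5.427
Arc 4: start y=0.000, vy=5.427 → t=1.106, apex=1.501, x_land=54.108, impact vy=-5.427
  bounce: vy ← 0.58·5.427 = 3.148
Arc 5: start y=0.000, vy=3.148 → t=0.642, apex=0.505, x_land=57.176, impact vy=-3.148
  bounce: vy ← 0.58·3.148 = 1.826
Arc 6: start y=0.000, vy=1.826 → t=0.372, apex=0.170, x_land=58.955, impact vy=-1.826
  bounce: vy ← 0.58·1.826 = 1.059
Arc 7: start y=0.000, vy=1.059 → t=0.216, apex=0.057, x_land=59.987, impact vy=-1.059
  bounce: vy ← 0.58·1.059 = 0.614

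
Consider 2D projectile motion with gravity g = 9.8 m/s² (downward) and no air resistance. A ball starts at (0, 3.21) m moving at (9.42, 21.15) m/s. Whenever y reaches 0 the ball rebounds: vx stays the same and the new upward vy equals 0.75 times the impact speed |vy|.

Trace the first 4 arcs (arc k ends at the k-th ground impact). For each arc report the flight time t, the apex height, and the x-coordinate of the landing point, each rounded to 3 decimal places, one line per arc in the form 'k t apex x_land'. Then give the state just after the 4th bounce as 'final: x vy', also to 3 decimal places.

Arc 1: start y=3.210, vy=21.150 → t=4.463, apex=26.033, x_land=42.042, impact vy=-22.588
  bounce: vy ← 0.75·22.588 = 16.941
Arc 2: start y=0.000, vy=16.941 → t=3.457, apex=14.643, x_land=74.611, impact vy=-16.941
  bounce: vy ← 0.75·16.941 = 12.706
Arc 3: start y=0.000, vy=12.706 → t=2.593, apex=8.237, x_land=99.038, impact vy=-12.706
  bounce: vy ← 0.75·12.706 = 9.530
Arc 4: start y=0.000, vy=9.530 → t=1.945, apex=4.633, x_land=117.358, impact vy=-9.530
  bounce: vy ← 0.75·9.530 = 7.147

1 4.463 26.033 42.042
2 3.457 14.643 74.611
3 2.593 8.237 99.038
4 1.945 4.633 117.358
final: 117.358 7.147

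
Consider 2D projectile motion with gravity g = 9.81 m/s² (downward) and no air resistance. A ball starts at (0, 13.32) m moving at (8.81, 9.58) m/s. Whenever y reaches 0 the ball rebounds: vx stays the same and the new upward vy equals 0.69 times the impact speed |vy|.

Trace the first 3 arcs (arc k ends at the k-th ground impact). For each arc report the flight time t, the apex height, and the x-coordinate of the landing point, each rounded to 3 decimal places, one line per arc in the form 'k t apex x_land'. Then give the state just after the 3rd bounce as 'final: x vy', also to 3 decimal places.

Arc 1: start y=13.320, vy=9.580 → t=2.892, apex=17.998, x_land=25.479, impact vy=-18.791
  bounce: vy ← 0.69·18.791 = 12.966
Arc 2: start y=0.000, vy=12.966 → t=2.643, apex=8.569, x_land=48.768, impact vy=-12.966
  bounce: vy ← 0.69·12.966 = 8.947
Arc 3: start y=0.000, vy=8.947 → t=1.824, apex=4.080, x_land=64.837, impact vy=-8.947
  bounce: vy ← 0.69·8.947 = 6.173

1 2.892 17.998 25.479
2 2.643 8.569 48.768
3 1.824 4.080 64.837
final: 64.837 6.173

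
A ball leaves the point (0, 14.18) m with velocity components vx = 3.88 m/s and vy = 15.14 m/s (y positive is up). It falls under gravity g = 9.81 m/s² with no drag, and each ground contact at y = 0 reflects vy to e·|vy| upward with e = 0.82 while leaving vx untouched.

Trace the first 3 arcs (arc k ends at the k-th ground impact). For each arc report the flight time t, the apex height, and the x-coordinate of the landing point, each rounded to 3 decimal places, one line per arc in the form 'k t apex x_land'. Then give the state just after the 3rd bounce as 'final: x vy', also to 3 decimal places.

Arc 1: start y=14.180, vy=15.140 → t=3.840, apex=25.863, x_land=14.898, impact vy=-22.526
  bounce: vy ← 0.82·22.526 = 18.472
Arc 2: start y=0.000, vy=18.472 → t=3.766, apex=17.390, x_land=29.509, impact vy=-18.472
  bounce: vy ← 0.82·18.472 = 15.147
Arc 3: start y=0.000, vy=15.147 → t=3.088, apex=11.693, x_land=41.491, impact vy=-15.147
  bounce: vy ← 0.82·15.147 = 12.420

1 3.840 25.863 14.898
2 3.766 17.390 29.509
3 3.088 11.693 41.491
final: 41.491 12.420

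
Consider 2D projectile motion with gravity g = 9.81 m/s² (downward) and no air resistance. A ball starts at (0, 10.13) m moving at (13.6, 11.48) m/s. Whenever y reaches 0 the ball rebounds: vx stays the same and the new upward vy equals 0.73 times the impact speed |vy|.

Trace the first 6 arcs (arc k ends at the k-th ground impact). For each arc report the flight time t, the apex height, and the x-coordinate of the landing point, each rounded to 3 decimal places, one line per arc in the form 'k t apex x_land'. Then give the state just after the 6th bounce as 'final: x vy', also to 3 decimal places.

1 3.024 16.847 41.120
2 2.706 8.978 77.919
3 1.975 4.784 104.782
4 1.442 2.550 124.392
5 1.053 1.359 138.708
6 0.768 0.724 149.158
final: 149.158 2.751

Arc 1: start y=10.130, vy=11.480 → t=3.024, apex=16.847, x_land=41.120, impact vy=-18.181
  bounce: vy ← 0.73·18.181 = 13.272
Arc 2: start y=0.000, vy=13.272 → t=2.706, apex=8.978, x_land=77.919, impact vy=-13.272
  bounce: vy ← 0.73·13.272 = 9.689
Arc 3: start y=0.000, vy=9.689 → t=1.975, apex=4.784, x_land=104.782, impact vy=-9.689
  bounce: vy ← 0.73·9.689 = 7.073
Arc 4: start y=0.000, vy=7.073 → t=1.442, apex=2.550, x_land=124.392, impact vy=-7.073
  bounce: vy ← 0.73·7.073 = 5.163
Arc 5: start y=0.000, vy=5.163 → t=1.053, apex=1.359, x_land=138.708, impact vy=-5.163
  bounce: vy ← 0.73·5.163 = 3.769
Arc 6: start y=0.000, vy=3.769 → t=0.768, apex=0.724, x_land=149.158, impact vy=-3.769
  bounce: vy ← 0.73·3.769 = 2.751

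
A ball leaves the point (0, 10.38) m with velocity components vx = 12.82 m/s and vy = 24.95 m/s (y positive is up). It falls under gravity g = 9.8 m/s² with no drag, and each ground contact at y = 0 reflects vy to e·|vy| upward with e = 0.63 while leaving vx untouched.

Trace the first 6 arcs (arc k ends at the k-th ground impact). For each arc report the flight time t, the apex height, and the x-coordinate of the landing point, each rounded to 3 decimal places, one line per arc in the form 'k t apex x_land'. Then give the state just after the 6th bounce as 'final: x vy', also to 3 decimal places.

Arc 1: start y=10.380, vy=24.950 → t=5.479, apex=42.140, x_land=70.234, impact vy=-28.739
  bounce: vy ← 0.63·28.739 = 18.106
Arc 2: start y=0.000, vy=18.106 → t=3.695, apex=16.725, x_land=117.605, impact vy=-18.106
  bounce: vy ← 0.63·18.106 = 11.407
Arc 3: start y=0.000, vy=11.407 → t=2.328, apex=6.638, x_land=147.449, impact vy=-11.407
  bounce: vy ← 0.63·11.407 = 7.186
Arc 4: start y=0.000, vy=7.186 → t=1.467, apex=2.635, x_land=166.250, impact vy=-7.186
  bounce: vy ← 0.63·7.186 = 4.527
Arc 5: start y=0.000, vy=4.527 → t=0.924, apex=1.046, x_land=178.095, impact vy=-4.527
  bounce: vy ← 0.63·4.527 = 2.852
Arc 6: start y=0.000, vy=2.852 → t=0.582, apex=0.415, x_land=185.557, impact vy=-2.852
  bounce: vy ← 0.63·2.852 = 1.797

1 5.479 42.140 70.234
2 3.695 16.725 117.605
3 2.328 6.638 147.449
4 1.467 2.635 166.250
5 0.924 1.046 178.095
6 0.582 0.415 185.557
final: 185.557 1.797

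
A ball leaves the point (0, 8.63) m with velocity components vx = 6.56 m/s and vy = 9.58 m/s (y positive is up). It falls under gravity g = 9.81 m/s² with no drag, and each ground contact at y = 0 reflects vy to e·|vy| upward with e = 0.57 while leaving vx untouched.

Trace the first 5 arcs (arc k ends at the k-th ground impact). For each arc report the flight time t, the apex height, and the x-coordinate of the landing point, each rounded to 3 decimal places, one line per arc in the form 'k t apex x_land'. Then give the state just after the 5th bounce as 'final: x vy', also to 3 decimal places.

1 2.624 13.308 17.211
2 1.878 4.324 29.529
3 1.070 1.405 36.551
4 0.610 0.456 40.553
5 0.348 0.148 42.834
final: 42.834 0.972

Arc 1: start y=8.630, vy=9.580 → t=2.624, apex=13.308, x_land=17.211, impact vy=-16.158
  bounce: vy ← 0.57·16.158 = 9.210
Arc 2: start y=0.000, vy=9.210 → t=1.878, apex=4.324, x_land=29.529, impact vy=-9.210
  bounce: vy ← 0.57·9.210 = 5.250
Arc 3: start y=0.000, vy=5.250 → t=1.070, apex=1.405, x_land=36.551, impact vy=-5.250
  bounce: vy ← 0.57·5.250 = 2.992
Arc 4: start y=0.000, vy=2.992 → t=0.610, apex=0.456, x_land=40.553, impact vy=-2.992
  bounce: vy ← 0.57·2.992 = 1.706
Arc 5: start y=0.000, vy=1.706 → t=0.348, apex=0.148, x_land=42.834, impact vy=-1.706
  bounce: vy ← 0.57·1.706 = 0.972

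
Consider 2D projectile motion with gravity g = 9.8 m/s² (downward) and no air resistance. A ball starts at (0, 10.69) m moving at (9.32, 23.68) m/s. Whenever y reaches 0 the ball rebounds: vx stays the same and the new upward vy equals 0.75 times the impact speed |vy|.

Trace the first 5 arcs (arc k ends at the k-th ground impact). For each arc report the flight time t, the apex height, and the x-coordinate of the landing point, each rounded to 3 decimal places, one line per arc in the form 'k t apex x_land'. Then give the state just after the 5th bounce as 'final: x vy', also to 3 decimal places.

1 5.248 39.299 48.914
2 4.248 22.106 88.506
3 3.186 12.435 118.200
4 2.390 6.994 140.470
5 1.792 3.934 157.172
final: 157.172 6.586

Arc 1: start y=10.690, vy=23.680 → t=5.248, apex=39.299, x_land=48.914, impact vy=-27.754
  bounce: vy ← 0.75·27.754 = 20.815
Arc 2: start y=0.000, vy=20.815 → t=4.248, apex=22.106, x_land=88.506, impact vy=-20.815
  bounce: vy ← 0.75·20.815 = 15.611
Arc 3: start y=0.000, vy=15.611 → t=3.186, apex=12.435, x_land=118.200, impact vy=-15.611
  bounce: vy ← 0.75·15.611 = 11.709
Arc 4: start y=0.000, vy=11.709 → t=2.390, apex=6.994, x_land=140.470, impact vy=-11.709
  bounce: vy ← 0.75·11.709 = 8.781
Arc 5: start y=0.000, vy=8.781 → t=1.792, apex=3.934, x_land=157.172, impact vy=-8.781
  bounce: vy ← 0.75·8.781 = 6.586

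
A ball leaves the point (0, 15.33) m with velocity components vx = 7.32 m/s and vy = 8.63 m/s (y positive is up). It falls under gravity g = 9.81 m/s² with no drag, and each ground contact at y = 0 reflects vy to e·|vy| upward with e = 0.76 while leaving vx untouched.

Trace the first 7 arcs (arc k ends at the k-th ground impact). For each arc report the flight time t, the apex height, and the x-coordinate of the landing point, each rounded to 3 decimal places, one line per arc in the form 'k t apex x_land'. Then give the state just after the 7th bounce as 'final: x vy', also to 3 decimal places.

1 2.854 19.126 20.894
2 3.001 11.047 42.865
3 2.281 6.381 59.563
4 1.734 3.686 72.253
5 1.318 2.129 81.898
6 1.001 1.230 89.228
7 0.761 0.710 94.798
final: 94.798 2.837

Arc 1: start y=15.330, vy=8.630 → t=2.854, apex=19.126, x_land=20.894, impact vy=-19.371
  bounce: vy ← 0.76·19.371 = 14.722
Arc 2: start y=0.000, vy=14.722 → t=3.001, apex=11.047, x_land=42.865, impact vy=-14.722
  bounce: vy ← 0.76·14.722 = 11.189
Arc 3: start y=0.000, vy=11.189 → t=2.281, apex=6.381, x_land=59.563, impact vy=-11.189
  bounce: vy ← 0.76·11.189 = 8.504
Arc 4: start y=0.000, vy=8.504 → t=1.734, apex=3.686, x_land=72.253, impact vy=-8.504
  bounce: vy ← 0.76·8.504 = 6.463
Arc 5: start y=0.000, vy=6.463 → t=1.318, apex=2.129, x_land=81.898, impact vy=-6.463
  bounce: vy ← 0.76·6.463 = 4.912
Arc 6: start y=0.000, vy=4.912 → t=1.001, apex=1.230, x_land=89.228, impact vy=-4.912
  bounce: vy ← 0.76·4.912 = 3.733
Arc 7: start y=0.000, vy=3.733 → t=0.761, apex=0.710, x_land=94.798, impact vy=-3.733
  bounce: vy ← 0.76·3.733 = 2.837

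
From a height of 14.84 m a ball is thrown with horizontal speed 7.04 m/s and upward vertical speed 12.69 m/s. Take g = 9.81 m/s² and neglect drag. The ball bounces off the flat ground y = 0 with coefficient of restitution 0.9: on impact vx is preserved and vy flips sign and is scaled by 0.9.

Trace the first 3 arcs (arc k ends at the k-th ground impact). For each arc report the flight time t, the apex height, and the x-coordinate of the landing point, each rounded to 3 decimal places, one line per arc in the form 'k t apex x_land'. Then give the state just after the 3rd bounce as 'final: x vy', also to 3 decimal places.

1 3.461 23.048 24.367
2 3.902 18.669 51.836
3 3.512 15.122 76.558
final: 76.558 15.502

Arc 1: start y=14.840, vy=12.690 → t=3.461, apex=23.048, x_land=24.367, impact vy=-21.265
  bounce: vy ← 0.9·21.265 = 19.138
Arc 2: start y=0.000, vy=19.138 → t=3.902, apex=18.669, x_land=51.836, impact vy=-19.138
  bounce: vy ← 0.9·19.138 = 17.225
Arc 3: start y=0.000, vy=17.225 → t=3.512, apex=15.122, x_land=76.558, impact vy=-17.225
  bounce: vy ← 0.9·17.225 = 15.502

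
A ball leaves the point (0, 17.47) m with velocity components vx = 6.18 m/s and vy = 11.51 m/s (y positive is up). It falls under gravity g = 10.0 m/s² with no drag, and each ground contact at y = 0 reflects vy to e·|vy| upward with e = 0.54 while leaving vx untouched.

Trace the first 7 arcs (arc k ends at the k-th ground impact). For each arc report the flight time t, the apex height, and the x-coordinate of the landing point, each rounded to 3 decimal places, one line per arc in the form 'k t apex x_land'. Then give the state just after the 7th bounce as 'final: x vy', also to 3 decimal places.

Arc 1: start y=17.470, vy=11.510 → t=3.346, apex=24.094, x_land=20.679, impact vy=-21.952
  bounce: vy ← 0.54·21.952 = 11.854
Arc 2: start y=0.000, vy=11.854 → t=2.371, apex=7.026, x_land=35.331, impact vy=-11.854
  bounce: vy ← 0.54·11.854 = 6.401
Arc 3: start y=0.000, vy=6.401 → t=1.280, apex=2.049, x_land=43.243, impact vy=-6.401
  bounce: vy ← 0.54·6.401 = 3.457
Arc 4: start y=0.000, vy=3.457 → t=0.691, apex=0.597, x_land=47.515, impact vy=-3.457
  bounce: vy ← 0.54·3.457 = 1.867
Arc 5: start y=0.000, vy=1.867 → t=0.373, apex=0.174, x_land=49.822, impact vy=-1.867
  bounce: vy ← 0.54·1.867 = 1.008
Arc 6: start y=0.000, vy=1.008 → t=0.202, apex=0.051, x_land=51.068, impact vy=-1.008
  bounce: vy ← 0.54·1.008 = 0.544
Arc 7: start y=0.000, vy=0.544 → t=0.109, apex=0.015, x_land=51.741, impact vy=-0.544
  bounce: vy ← 0.54·0.544 = 0.294

1 3.346 24.094 20.679
2 2.371 7.026 35.331
3 1.280 2.049 43.243
4 0.691 0.597 47.515
5 0.373 0.174 49.822
6 0.202 0.051 51.068
7 0.109 0.015 51.741
final: 51.741 0.294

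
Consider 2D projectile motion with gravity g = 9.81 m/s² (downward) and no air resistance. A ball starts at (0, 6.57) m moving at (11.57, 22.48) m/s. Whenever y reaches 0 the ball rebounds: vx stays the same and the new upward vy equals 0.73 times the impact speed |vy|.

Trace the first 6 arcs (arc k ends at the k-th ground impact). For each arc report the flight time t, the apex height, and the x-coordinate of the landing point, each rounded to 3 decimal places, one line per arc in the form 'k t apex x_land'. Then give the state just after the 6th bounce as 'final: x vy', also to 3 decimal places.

Arc 1: start y=6.570, vy=22.480 → t=4.859, apex=32.327, x_land=56.216, impact vy=-25.184
  bounce: vy ← 0.73·25.184 = 18.385
Arc 2: start y=0.000, vy=18.385 → t=3.748, apex=17.227, x_land=99.582, impact vy=-18.385
  bounce: vy ← 0.73·18.385 = 13.421
Arc 3: start y=0.000, vy=13.421 → t=2.736, apex=9.180, x_land=131.239, impact vy=-13.421
  bounce: vy ← 0.73·13.421 = 9.797
Arc 4: start y=0.000, vy=9.797 → t=1.997, apex=4.892, x_land=154.349, impact vy=-9.797
  bounce: vy ← 0.73·9.797 = 7.152
Arc 5: start y=0.000, vy=7.152 → t=1.458, apex=2.607, x_land=171.219, impact vy=-7.152
  bounce: vy ← 0.73·7.152 = 5.221
Arc 6: start y=0.000, vy=5.221 → t=1.064, apex=1.389, x_land=183.534, impact vy=-5.221
  bounce: vy ← 0.73·5.221 = 3.811

1 4.859 32.327 56.216
2 3.748 17.227 99.582
3 2.736 9.180 131.239
4 1.997 4.892 154.349
5 1.458 2.607 171.219
6 1.064 1.389 183.534
final: 183.534 3.811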